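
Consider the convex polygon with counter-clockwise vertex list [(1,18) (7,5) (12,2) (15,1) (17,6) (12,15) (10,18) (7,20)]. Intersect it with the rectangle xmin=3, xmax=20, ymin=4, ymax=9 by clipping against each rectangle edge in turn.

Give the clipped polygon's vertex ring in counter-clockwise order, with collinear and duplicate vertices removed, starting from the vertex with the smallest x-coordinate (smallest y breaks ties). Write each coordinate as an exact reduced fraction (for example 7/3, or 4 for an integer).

1. After x ≥ 3: [(3,56/3) (3,41/3) (7,5) (12,2) (15,1) (17,6) (12,15) (10,18) (7,20)]
2. After x ≤ 20: [(3,56/3) (3,41/3) (7,5) (12,2) (15,1) (17,6) (12,15) (10,18) (7,20)]
3. After y ≥ 4: [(3,56/3) (3,41/3) (7,5) (26/3,4) (81/5,4) (17,6) (12,15) (10,18) (7,20)]
4. After y ≤ 9: [(67/13,9) (7,5) (26/3,4) (81/5,4) (17,6) (46/3,9)]
5. Canonical ring: [(67/13,9) (7,5) (26/3,4) (81/5,4) (17,6) (46/3,9)]

Clipped polygon: [(67/13,9) (7,5) (26/3,4) (81/5,4) (17,6) (46/3,9)]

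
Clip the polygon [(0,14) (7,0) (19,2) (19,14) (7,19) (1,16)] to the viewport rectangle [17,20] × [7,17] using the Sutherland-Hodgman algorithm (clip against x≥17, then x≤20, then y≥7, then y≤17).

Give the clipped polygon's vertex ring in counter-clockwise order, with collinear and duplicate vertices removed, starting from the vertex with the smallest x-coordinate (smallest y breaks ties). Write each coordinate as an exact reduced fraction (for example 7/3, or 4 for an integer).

1. After x ≥ 17: [(17,5/3) (19,2) (19,14) (17,89/6)]
2. After x ≤ 20: [(17,5/3) (19,2) (19,14) (17,89/6)]
3. After y ≥ 7: [(17,7) (19,7) (19,14) (17,89/6)]
4. After y ≤ 17: [(17,7) (19,7) (19,14) (17,89/6)]
5. Canonical ring: [(17,7) (19,7) (19,14) (17,89/6)]

Clipped polygon: [(17,7) (19,7) (19,14) (17,89/6)]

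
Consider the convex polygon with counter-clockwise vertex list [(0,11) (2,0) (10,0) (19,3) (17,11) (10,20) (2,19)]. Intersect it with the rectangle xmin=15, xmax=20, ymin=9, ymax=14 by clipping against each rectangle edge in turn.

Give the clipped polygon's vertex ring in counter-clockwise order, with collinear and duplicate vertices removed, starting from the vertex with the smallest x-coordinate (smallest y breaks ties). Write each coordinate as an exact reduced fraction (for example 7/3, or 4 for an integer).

1. After x ≥ 15: [(15,5/3) (19,3) (17,11) (15,95/7)]
2. After x ≤ 20: [(15,5/3) (19,3) (17,11) (15,95/7)]
3. After y ≥ 9: [(15,9) (35/2,9) (17,11) (15,95/7)]
4. After y ≤ 14: [(15,9) (35/2,9) (17,11) (15,95/7)]
5. Canonical ring: [(15,9) (35/2,9) (17,11) (15,95/7)]

Clipped polygon: [(15,9) (35/2,9) (17,11) (15,95/7)]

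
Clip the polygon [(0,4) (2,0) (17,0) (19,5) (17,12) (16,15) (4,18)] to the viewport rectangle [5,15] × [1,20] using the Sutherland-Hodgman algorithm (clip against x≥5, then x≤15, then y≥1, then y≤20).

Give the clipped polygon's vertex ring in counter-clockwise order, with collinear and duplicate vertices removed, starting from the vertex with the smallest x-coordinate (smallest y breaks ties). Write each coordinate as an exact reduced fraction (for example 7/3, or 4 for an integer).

Clipped polygon: [(5,1) (15,1) (15,61/4) (5,71/4)]

1. After x ≥ 5: [(5,0) (17,0) (19,5) (17,12) (16,15) (5,71/4)]
2. After x ≤ 15: [(5,0) (15,0) (15,61/4) (5,71/4)]
3. After y ≥ 1: [(5,1) (15,1) (15,61/4) (5,71/4)]
4. After y ≤ 20: [(5,1) (15,1) (15,61/4) (5,71/4)]
5. Canonical ring: [(5,1) (15,1) (15,61/4) (5,71/4)]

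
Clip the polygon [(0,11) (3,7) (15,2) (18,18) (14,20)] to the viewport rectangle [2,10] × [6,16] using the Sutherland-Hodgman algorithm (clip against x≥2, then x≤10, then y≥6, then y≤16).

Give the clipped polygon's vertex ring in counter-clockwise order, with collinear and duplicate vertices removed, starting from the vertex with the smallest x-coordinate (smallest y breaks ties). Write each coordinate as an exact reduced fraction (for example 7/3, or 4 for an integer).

Clipped polygon: [(2,25/3) (3,7) (27/5,6) (10,6) (10,16) (70/9,16) (2,86/7)]

1. After x ≥ 2: [(2,86/7) (2,25/3) (3,7) (15,2) (18,18) (14,20)]
2. After x ≤ 10: [(10,122/7) (2,86/7) (2,25/3) (3,7) (10,49/12)]
3. After y ≥ 6: [(10,6) (10,122/7) (2,86/7) (2,25/3) (3,7) (27/5,6)]
4. After y ≤ 16: [(10,6) (10,16) (70/9,16) (2,86/7) (2,25/3) (3,7) (27/5,6)]
5. Canonical ring: [(2,25/3) (3,7) (27/5,6) (10,6) (10,16) (70/9,16) (2,86/7)]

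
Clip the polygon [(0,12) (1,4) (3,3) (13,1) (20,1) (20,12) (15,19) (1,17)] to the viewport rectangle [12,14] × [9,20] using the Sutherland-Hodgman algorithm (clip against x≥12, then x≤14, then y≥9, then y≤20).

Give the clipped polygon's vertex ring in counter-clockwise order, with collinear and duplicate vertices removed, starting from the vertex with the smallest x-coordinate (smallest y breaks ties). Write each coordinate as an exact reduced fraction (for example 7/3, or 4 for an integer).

Clipped polygon: [(12,9) (14,9) (14,132/7) (12,130/7)]

1. After x ≥ 12: [(12,6/5) (13,1) (20,1) (20,12) (15,19) (12,130/7)]
2. After x ≤ 14: [(12,6/5) (13,1) (14,1) (14,132/7) (12,130/7)]
3. After y ≥ 9: [(12,9) (14,9) (14,132/7) (12,130/7)]
4. After y ≤ 20: [(12,9) (14,9) (14,132/7) (12,130/7)]
5. Canonical ring: [(12,9) (14,9) (14,132/7) (12,130/7)]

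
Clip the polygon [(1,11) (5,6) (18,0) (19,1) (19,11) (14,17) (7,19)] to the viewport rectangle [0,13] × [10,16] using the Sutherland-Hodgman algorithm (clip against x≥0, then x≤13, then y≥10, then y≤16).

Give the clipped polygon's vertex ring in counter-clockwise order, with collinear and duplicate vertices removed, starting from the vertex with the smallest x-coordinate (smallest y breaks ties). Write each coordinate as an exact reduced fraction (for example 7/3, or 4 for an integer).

Clipped polygon: [(1,11) (9/5,10) (13,10) (13,16) (19/4,16)]

1. After x ≥ 0: [(1,11) (5,6) (18,0) (19,1) (19,11) (14,17) (7,19)]
2. After x ≤ 13: [(1,11) (5,6) (13,30/13) (13,121/7) (7,19)]
3. After y ≥ 10: [(1,11) (9/5,10) (13,10) (13,121/7) (7,19)]
4. After y ≤ 16: [(19/4,16) (1,11) (9/5,10) (13,10) (13,16)]
5. Canonical ring: [(1,11) (9/5,10) (13,10) (13,16) (19/4,16)]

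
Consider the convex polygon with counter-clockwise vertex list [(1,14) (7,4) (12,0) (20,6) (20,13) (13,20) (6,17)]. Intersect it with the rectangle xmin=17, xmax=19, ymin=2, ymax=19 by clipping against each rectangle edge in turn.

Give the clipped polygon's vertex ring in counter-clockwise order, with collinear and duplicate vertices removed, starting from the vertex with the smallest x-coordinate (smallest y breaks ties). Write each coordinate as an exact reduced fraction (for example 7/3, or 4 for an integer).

Clipped polygon: [(17,15/4) (19,21/4) (19,14) (17,16)]

1. After x ≥ 17: [(17,15/4) (20,6) (20,13) (17,16)]
2. After x ≤ 19: [(17,15/4) (19,21/4) (19,14) (17,16)]
3. After y ≥ 2: [(17,15/4) (19,21/4) (19,14) (17,16)]
4. After y ≤ 19: [(17,15/4) (19,21/4) (19,14) (17,16)]
5. Canonical ring: [(17,15/4) (19,21/4) (19,14) (17,16)]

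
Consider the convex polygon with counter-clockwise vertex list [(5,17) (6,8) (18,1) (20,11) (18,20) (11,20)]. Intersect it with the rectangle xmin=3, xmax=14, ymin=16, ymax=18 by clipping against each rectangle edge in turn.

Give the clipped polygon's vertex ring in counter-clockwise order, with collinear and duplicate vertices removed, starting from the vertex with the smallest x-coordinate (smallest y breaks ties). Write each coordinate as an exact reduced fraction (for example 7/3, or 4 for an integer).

1. After x ≥ 3: [(5,17) (6,8) (18,1) (20,11) (18,20) (11,20)]
2. After x ≤ 14: [(5,17) (6,8) (14,10/3) (14,20) (11,20)]
3. After y ≥ 16: [(5,17) (46/9,16) (14,16) (14,20) (11,20)]
4. After y ≤ 18: [(7,18) (5,17) (46/9,16) (14,16) (14,18)]
5. Canonical ring: [(5,17) (46/9,16) (14,16) (14,18) (7,18)]

Clipped polygon: [(5,17) (46/9,16) (14,16) (14,18) (7,18)]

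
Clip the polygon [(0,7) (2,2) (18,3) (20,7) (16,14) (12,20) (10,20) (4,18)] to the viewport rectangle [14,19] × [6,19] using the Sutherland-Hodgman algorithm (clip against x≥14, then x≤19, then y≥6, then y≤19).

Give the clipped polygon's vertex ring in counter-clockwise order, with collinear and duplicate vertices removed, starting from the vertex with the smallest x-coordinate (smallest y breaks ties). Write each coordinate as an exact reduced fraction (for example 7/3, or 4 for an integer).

1. After x ≥ 14: [(14,11/4) (18,3) (20,7) (16,14) (14,17)]
2. After x ≤ 19: [(14,11/4) (18,3) (19,5) (19,35/4) (16,14) (14,17)]
3. After y ≥ 6: [(14,6) (19,6) (19,35/4) (16,14) (14,17)]
4. After y ≤ 19: [(14,6) (19,6) (19,35/4) (16,14) (14,17)]
5. Canonical ring: [(14,6) (19,6) (19,35/4) (16,14) (14,17)]

Clipped polygon: [(14,6) (19,6) (19,35/4) (16,14) (14,17)]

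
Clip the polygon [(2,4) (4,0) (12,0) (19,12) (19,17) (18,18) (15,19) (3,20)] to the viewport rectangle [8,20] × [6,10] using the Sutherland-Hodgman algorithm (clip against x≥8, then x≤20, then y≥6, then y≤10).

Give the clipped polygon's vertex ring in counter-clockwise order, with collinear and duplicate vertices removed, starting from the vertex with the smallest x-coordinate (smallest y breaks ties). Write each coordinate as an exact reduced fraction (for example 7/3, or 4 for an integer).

1. After x ≥ 8: [(8,0) (12,0) (19,12) (19,17) (18,18) (15,19) (8,235/12)]
2. After x ≤ 20: [(8,0) (12,0) (19,12) (19,17) (18,18) (15,19) (8,235/12)]
3. After y ≥ 6: [(8,6) (31/2,6) (19,12) (19,17) (18,18) (15,19) (8,235/12)]
4. After y ≤ 10: [(8,10) (8,6) (31/2,6) (107/6,10)]
5. Canonical ring: [(8,6) (31/2,6) (107/6,10) (8,10)]

Clipped polygon: [(8,6) (31/2,6) (107/6,10) (8,10)]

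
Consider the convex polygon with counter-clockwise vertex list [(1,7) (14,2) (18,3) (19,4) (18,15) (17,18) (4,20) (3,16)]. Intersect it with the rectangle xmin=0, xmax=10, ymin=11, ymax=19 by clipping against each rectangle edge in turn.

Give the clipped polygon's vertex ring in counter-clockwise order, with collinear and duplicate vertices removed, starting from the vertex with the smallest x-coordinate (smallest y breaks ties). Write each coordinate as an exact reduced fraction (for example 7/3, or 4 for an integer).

Clipped polygon: [(17/9,11) (10,11) (10,19) (15/4,19) (3,16)]

1. After x ≥ 0: [(1,7) (14,2) (18,3) (19,4) (18,15) (17,18) (4,20) (3,16)]
2. After x ≤ 10: [(1,7) (10,46/13) (10,248/13) (4,20) (3,16)]
3. After y ≥ 11: [(17/9,11) (10,11) (10,248/13) (4,20) (3,16)]
4. After y ≤ 19: [(17/9,11) (10,11) (10,19) (15/4,19) (3,16)]
5. Canonical ring: [(17/9,11) (10,11) (10,19) (15/4,19) (3,16)]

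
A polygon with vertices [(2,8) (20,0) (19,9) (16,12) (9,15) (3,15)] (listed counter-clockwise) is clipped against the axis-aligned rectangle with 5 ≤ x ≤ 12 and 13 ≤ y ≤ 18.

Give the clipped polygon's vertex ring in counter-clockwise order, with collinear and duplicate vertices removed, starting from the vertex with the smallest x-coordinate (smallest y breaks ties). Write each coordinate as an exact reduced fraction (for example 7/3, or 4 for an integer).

1. After x ≥ 5: [(5,20/3) (20,0) (19,9) (16,12) (9,15) (5,15)]
2. After x ≤ 12: [(5,20/3) (12,32/9) (12,96/7) (9,15) (5,15)]
3. After y ≥ 13: [(5,13) (12,13) (12,96/7) (9,15) (5,15)]
4. After y ≤ 18: [(5,13) (12,13) (12,96/7) (9,15) (5,15)]
5. Canonical ring: [(5,13) (12,13) (12,96/7) (9,15) (5,15)]

Clipped polygon: [(5,13) (12,13) (12,96/7) (9,15) (5,15)]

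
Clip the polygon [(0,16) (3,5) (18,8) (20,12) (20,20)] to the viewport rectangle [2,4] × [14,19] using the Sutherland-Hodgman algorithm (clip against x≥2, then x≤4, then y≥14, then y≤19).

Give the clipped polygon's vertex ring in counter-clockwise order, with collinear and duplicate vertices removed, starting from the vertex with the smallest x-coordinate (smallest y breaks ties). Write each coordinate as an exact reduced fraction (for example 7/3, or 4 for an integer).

1. After x ≥ 2: [(2,82/5) (2,26/3) (3,5) (18,8) (20,12) (20,20)]
2. After x ≤ 4: [(4,84/5) (2,82/5) (2,26/3) (3,5) (4,26/5)]
3. After y ≥ 14: [(4,14) (4,84/5) (2,82/5) (2,14)]
4. After y ≤ 19: [(4,14) (4,84/5) (2,82/5) (2,14)]
5. Canonical ring: [(2,14) (4,14) (4,84/5) (2,82/5)]

Clipped polygon: [(2,14) (4,14) (4,84/5) (2,82/5)]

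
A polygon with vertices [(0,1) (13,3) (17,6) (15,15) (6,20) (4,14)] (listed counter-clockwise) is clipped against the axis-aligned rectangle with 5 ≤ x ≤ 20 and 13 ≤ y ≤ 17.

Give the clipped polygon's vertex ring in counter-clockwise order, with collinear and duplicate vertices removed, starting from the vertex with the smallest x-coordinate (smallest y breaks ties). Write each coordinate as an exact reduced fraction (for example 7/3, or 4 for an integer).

Clipped polygon: [(5,13) (139/9,13) (15,15) (57/5,17) (5,17)]

1. After x ≥ 5: [(5,23/13) (13,3) (17,6) (15,15) (6,20) (5,17)]
2. After x ≤ 20: [(5,23/13) (13,3) (17,6) (15,15) (6,20) (5,17)]
3. After y ≥ 13: [(5,13) (139/9,13) (15,15) (6,20) (5,17)]
4. After y ≤ 17: [(5,13) (139/9,13) (15,15) (57/5,17) (5,17) (5,17)]
5. Canonical ring: [(5,13) (139/9,13) (15,15) (57/5,17) (5,17)]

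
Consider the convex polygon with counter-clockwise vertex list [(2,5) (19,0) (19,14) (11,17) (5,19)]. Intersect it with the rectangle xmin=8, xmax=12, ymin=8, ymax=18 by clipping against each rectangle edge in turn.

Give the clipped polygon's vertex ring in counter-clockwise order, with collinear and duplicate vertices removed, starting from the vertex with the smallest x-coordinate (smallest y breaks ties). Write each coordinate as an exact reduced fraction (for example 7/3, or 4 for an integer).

Clipped polygon: [(8,8) (12,8) (12,133/8) (11,17) (8,18)]

1. After x ≥ 8: [(8,55/17) (19,0) (19,14) (11,17) (8,18)]
2. After x ≤ 12: [(8,55/17) (12,35/17) (12,133/8) (11,17) (8,18)]
3. After y ≥ 8: [(8,8) (12,8) (12,133/8) (11,17) (8,18)]
4. After y ≤ 18: [(8,8) (12,8) (12,133/8) (11,17) (8,18)]
5. Canonical ring: [(8,8) (12,8) (12,133/8) (11,17) (8,18)]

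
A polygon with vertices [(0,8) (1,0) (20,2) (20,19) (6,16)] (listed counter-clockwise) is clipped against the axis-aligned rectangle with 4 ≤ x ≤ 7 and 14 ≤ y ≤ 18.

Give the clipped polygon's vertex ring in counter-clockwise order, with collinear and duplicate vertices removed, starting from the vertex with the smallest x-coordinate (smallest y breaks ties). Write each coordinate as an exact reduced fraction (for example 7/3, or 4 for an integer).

Clipped polygon: [(9/2,14) (7,14) (7,227/14) (6,16)]

1. After x ≥ 4: [(4,40/3) (4,6/19) (20,2) (20,19) (6,16)]
2. After x ≤ 7: [(4,40/3) (4,6/19) (7,12/19) (7,227/14) (6,16)]
3. After y ≥ 14: [(9/2,14) (7,14) (7,227/14) (6,16)]
4. After y ≤ 18: [(9/2,14) (7,14) (7,227/14) (6,16)]
5. Canonical ring: [(9/2,14) (7,14) (7,227/14) (6,16)]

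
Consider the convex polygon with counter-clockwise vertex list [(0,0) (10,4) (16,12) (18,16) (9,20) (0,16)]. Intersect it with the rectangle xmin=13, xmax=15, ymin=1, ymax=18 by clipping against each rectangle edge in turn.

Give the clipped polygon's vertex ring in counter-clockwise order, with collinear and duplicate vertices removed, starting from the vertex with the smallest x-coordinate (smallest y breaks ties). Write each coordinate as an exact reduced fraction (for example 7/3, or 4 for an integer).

1. After x ≥ 13: [(13,8) (16,12) (18,16) (13,164/9)]
2. After x ≤ 15: [(13,8) (15,32/3) (15,52/3) (13,164/9)]
3. After y ≥ 1: [(13,8) (15,32/3) (15,52/3) (13,164/9)]
4. After y ≤ 18: [(13,18) (13,8) (15,32/3) (15,52/3) (27/2,18)]
5. Canonical ring: [(13,8) (15,32/3) (15,52/3) (27/2,18) (13,18)]

Clipped polygon: [(13,8) (15,32/3) (15,52/3) (27/2,18) (13,18)]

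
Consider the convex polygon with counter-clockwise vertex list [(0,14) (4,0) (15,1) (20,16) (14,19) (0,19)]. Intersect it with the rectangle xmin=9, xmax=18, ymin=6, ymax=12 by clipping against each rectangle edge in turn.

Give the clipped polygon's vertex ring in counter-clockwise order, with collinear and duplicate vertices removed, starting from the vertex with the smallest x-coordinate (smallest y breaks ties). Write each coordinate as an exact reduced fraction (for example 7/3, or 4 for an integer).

1. After x ≥ 9: [(9,5/11) (15,1) (20,16) (14,19) (9,19)]
2. After x ≤ 18: [(9,5/11) (15,1) (18,10) (18,17) (14,19) (9,19)]
3. After y ≥ 6: [(9,6) (50/3,6) (18,10) (18,17) (14,19) (9,19)]
4. After y ≤ 12: [(9,12) (9,6) (50/3,6) (18,10) (18,12)]
5. Canonical ring: [(9,6) (50/3,6) (18,10) (18,12) (9,12)]

Clipped polygon: [(9,6) (50/3,6) (18,10) (18,12) (9,12)]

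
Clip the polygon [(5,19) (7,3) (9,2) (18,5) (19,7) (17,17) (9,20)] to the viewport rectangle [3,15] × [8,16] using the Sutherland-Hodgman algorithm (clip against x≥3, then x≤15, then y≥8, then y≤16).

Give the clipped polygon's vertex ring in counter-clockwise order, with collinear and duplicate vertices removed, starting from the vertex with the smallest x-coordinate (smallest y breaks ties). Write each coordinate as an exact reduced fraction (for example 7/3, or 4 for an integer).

Clipped polygon: [(43/8,16) (51/8,8) (15,8) (15,16)]

1. After x ≥ 3: [(5,19) (7,3) (9,2) (18,5) (19,7) (17,17) (9,20)]
2. After x ≤ 15: [(5,19) (7,3) (9,2) (15,4) (15,71/4) (9,20)]
3. After y ≥ 8: [(5,19) (51/8,8) (15,8) (15,71/4) (9,20)]
4. After y ≤ 16: [(43/8,16) (51/8,8) (15,8) (15,16)]
5. Canonical ring: [(43/8,16) (51/8,8) (15,8) (15,16)]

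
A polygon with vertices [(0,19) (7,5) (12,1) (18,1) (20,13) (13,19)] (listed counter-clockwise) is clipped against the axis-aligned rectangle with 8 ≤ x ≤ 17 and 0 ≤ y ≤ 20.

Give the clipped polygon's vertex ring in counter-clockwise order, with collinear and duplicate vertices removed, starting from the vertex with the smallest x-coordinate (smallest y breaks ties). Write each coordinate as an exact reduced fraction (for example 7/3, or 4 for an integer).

Clipped polygon: [(8,21/5) (12,1) (17,1) (17,109/7) (13,19) (8,19)]

1. After x ≥ 8: [(8,19) (8,21/5) (12,1) (18,1) (20,13) (13,19)]
2. After x ≤ 17: [(8,19) (8,21/5) (12,1) (17,1) (17,109/7) (13,19)]
3. After y ≥ 0: [(8,19) (8,21/5) (12,1) (17,1) (17,109/7) (13,19)]
4. After y ≤ 20: [(8,19) (8,21/5) (12,1) (17,1) (17,109/7) (13,19)]
5. Canonical ring: [(8,21/5) (12,1) (17,1) (17,109/7) (13,19) (8,19)]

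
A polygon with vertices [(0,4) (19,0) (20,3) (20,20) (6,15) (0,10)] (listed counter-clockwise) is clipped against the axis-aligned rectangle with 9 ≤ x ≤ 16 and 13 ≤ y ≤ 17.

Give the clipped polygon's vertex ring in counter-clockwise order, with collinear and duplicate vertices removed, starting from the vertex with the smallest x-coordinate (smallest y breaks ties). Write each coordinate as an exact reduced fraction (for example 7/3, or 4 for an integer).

Clipped polygon: [(9,13) (16,13) (16,17) (58/5,17) (9,225/14)]

1. After x ≥ 9: [(9,40/19) (19,0) (20,3) (20,20) (9,225/14)]
2. After x ≤ 16: [(9,40/19) (16,12/19) (16,130/7) (9,225/14)]
3. After y ≥ 13: [(9,13) (16,13) (16,130/7) (9,225/14)]
4. After y ≤ 17: [(9,13) (16,13) (16,17) (58/5,17) (9,225/14)]
5. Canonical ring: [(9,13) (16,13) (16,17) (58/5,17) (9,225/14)]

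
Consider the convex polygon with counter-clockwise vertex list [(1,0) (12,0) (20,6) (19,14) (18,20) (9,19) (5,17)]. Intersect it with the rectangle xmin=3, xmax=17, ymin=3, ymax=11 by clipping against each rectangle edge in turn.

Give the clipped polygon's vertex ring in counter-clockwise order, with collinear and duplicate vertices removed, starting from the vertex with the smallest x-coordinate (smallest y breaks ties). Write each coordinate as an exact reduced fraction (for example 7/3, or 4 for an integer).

Clipped polygon: [(3,3) (16,3) (17,15/4) (17,11) (61/17,11) (3,17/2)]

1. After x ≥ 3: [(3,17/2) (3,0) (12,0) (20,6) (19,14) (18,20) (9,19) (5,17)]
2. After x ≤ 17: [(3,17/2) (3,0) (12,0) (17,15/4) (17,179/9) (9,19) (5,17)]
3. After y ≥ 3: [(3,17/2) (3,3) (16,3) (17,15/4) (17,179/9) (9,19) (5,17)]
4. After y ≤ 11: [(61/17,11) (3,17/2) (3,3) (16,3) (17,15/4) (17,11)]
5. Canonical ring: [(3,3) (16,3) (17,15/4) (17,11) (61/17,11) (3,17/2)]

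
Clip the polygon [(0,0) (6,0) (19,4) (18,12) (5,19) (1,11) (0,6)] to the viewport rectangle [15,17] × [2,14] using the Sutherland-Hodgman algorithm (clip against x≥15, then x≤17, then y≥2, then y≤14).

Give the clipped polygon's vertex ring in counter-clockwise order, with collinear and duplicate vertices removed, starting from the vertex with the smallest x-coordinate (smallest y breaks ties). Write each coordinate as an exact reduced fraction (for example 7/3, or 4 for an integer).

Clipped polygon: [(15,36/13) (17,44/13) (17,163/13) (15,177/13)]

1. After x ≥ 15: [(15,36/13) (19,4) (18,12) (15,177/13)]
2. After x ≤ 17: [(15,36/13) (17,44/13) (17,163/13) (15,177/13)]
3. After y ≥ 2: [(15,36/13) (17,44/13) (17,163/13) (15,177/13)]
4. After y ≤ 14: [(15,36/13) (17,44/13) (17,163/13) (15,177/13)]
5. Canonical ring: [(15,36/13) (17,44/13) (17,163/13) (15,177/13)]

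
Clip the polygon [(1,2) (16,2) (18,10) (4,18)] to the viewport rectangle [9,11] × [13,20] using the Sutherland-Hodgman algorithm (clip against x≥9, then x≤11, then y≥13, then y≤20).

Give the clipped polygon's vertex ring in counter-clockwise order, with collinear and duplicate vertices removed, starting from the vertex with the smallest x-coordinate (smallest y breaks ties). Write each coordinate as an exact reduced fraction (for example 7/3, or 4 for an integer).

Clipped polygon: [(9,13) (11,13) (11,14) (9,106/7)]

1. After x ≥ 9: [(9,2) (16,2) (18,10) (9,106/7)]
2. After x ≤ 11: [(9,2) (11,2) (11,14) (9,106/7)]
3. After y ≥ 13: [(9,13) (11,13) (11,14) (9,106/7)]
4. After y ≤ 20: [(9,13) (11,13) (11,14) (9,106/7)]
5. Canonical ring: [(9,13) (11,13) (11,14) (9,106/7)]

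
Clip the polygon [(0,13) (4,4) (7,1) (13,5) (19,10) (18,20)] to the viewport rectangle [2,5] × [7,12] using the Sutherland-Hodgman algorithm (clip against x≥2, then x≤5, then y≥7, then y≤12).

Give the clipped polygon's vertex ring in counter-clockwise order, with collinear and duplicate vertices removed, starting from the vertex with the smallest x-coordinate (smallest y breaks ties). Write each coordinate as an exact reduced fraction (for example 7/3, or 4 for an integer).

1. After x ≥ 2: [(2,124/9) (2,17/2) (4,4) (7,1) (13,5) (19,10) (18,20)]
2. After x ≤ 5: [(5,269/18) (2,124/9) (2,17/2) (4,4) (5,3)]
3. After y ≥ 7: [(5,7) (5,269/18) (2,124/9) (2,17/2) (8/3,7)]
4. After y ≤ 12: [(5,7) (5,12) (2,12) (2,17/2) (8/3,7)]
5. Canonical ring: [(2,17/2) (8/3,7) (5,7) (5,12) (2,12)]

Clipped polygon: [(2,17/2) (8/3,7) (5,7) (5,12) (2,12)]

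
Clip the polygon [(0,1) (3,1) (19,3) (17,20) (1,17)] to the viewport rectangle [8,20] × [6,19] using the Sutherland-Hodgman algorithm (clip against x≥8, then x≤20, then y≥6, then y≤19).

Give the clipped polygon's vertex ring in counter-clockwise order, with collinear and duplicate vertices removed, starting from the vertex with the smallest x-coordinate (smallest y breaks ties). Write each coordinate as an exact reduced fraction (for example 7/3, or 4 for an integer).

1. After x ≥ 8: [(8,13/8) (19,3) (17,20) (8,293/16)]
2. After x ≤ 20: [(8,13/8) (19,3) (17,20) (8,293/16)]
3. After y ≥ 6: [(8,6) (317/17,6) (17,20) (8,293/16)]
4. After y ≤ 19: [(8,6) (317/17,6) (291/17,19) (35/3,19) (8,293/16)]
5. Canonical ring: [(8,6) (317/17,6) (291/17,19) (35/3,19) (8,293/16)]

Clipped polygon: [(8,6) (317/17,6) (291/17,19) (35/3,19) (8,293/16)]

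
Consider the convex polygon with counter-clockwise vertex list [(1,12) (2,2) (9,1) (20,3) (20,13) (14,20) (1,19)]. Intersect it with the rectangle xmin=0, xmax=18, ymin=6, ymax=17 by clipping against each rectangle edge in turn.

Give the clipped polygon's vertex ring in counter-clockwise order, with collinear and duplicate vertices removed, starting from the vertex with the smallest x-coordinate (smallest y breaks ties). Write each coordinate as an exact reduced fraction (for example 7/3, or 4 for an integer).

1. After x ≥ 0: [(1,12) (2,2) (9,1) (20,3) (20,13) (14,20) (1,19)]
2. After x ≤ 18: [(1,12) (2,2) (9,1) (18,29/11) (18,46/3) (14,20) (1,19)]
3. After y ≥ 6: [(1,12) (8/5,6) (18,6) (18,46/3) (14,20) (1,19)]
4. After y ≤ 17: [(1,17) (1,12) (8/5,6) (18,6) (18,46/3) (116/7,17)]
5. Canonical ring: [(1,12) (8/5,6) (18,6) (18,46/3) (116/7,17) (1,17)]

Clipped polygon: [(1,12) (8/5,6) (18,6) (18,46/3) (116/7,17) (1,17)]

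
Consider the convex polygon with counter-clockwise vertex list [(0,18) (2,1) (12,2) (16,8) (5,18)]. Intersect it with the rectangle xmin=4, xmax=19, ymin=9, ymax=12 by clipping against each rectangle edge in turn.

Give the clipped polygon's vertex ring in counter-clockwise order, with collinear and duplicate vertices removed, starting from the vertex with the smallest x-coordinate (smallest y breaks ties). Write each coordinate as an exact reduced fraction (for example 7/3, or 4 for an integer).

Clipped polygon: [(4,9) (149/10,9) (58/5,12) (4,12)]

1. After x ≥ 4: [(4,18) (4,6/5) (12,2) (16,8) (5,18)]
2. After x ≤ 19: [(4,18) (4,6/5) (12,2) (16,8) (5,18)]
3. After y ≥ 9: [(4,18) (4,9) (149/10,9) (5,18)]
4. After y ≤ 12: [(4,12) (4,9) (149/10,9) (58/5,12)]
5. Canonical ring: [(4,9) (149/10,9) (58/5,12) (4,12)]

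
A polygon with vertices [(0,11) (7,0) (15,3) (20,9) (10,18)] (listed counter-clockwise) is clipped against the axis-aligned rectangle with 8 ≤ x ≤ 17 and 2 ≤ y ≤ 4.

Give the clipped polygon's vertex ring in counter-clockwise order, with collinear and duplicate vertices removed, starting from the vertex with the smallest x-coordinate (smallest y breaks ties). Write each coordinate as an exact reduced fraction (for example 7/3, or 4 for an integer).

Clipped polygon: [(8,2) (37/3,2) (15,3) (95/6,4) (8,4)]

1. After x ≥ 8: [(8,83/5) (8,3/8) (15,3) (20,9) (10,18)]
2. After x ≤ 17: [(8,83/5) (8,3/8) (15,3) (17,27/5) (17,117/10) (10,18)]
3. After y ≥ 2: [(8,83/5) (8,2) (37/3,2) (15,3) (17,27/5) (17,117/10) (10,18)]
4. After y ≤ 4: [(8,4) (8,2) (37/3,2) (15,3) (95/6,4)]
5. Canonical ring: [(8,2) (37/3,2) (15,3) (95/6,4) (8,4)]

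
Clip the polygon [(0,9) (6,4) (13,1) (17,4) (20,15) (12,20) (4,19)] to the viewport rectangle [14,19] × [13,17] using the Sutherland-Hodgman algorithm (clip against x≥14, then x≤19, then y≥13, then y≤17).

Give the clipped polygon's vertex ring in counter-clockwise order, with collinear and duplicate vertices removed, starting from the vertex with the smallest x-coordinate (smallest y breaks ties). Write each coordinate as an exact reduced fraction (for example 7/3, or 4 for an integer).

1. After x ≥ 14: [(14,7/4) (17,4) (20,15) (14,75/4)]
2. After x ≤ 19: [(14,7/4) (17,4) (19,34/3) (19,125/8) (14,75/4)]
3. After y ≥ 13: [(14,13) (19,13) (19,125/8) (14,75/4)]
4. After y ≤ 17: [(14,17) (14,13) (19,13) (19,125/8) (84/5,17)]
5. Canonical ring: [(14,13) (19,13) (19,125/8) (84/5,17) (14,17)]

Clipped polygon: [(14,13) (19,13) (19,125/8) (84/5,17) (14,17)]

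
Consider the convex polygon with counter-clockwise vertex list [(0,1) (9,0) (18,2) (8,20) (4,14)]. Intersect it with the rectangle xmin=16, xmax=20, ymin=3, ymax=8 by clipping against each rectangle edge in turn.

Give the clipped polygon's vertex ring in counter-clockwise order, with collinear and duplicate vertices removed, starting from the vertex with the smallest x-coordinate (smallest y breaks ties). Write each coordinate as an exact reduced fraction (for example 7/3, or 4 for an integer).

1. After x ≥ 16: [(16,14/9) (18,2) (16,28/5)]
2. After x ≤ 20: [(16,14/9) (18,2) (16,28/5)]
3. After y ≥ 3: [(16,3) (157/9,3) (16,28/5)]
4. After y ≤ 8: [(16,3) (157/9,3) (16,28/5)]
5. Canonical ring: [(16,3) (157/9,3) (16,28/5)]

Clipped polygon: [(16,3) (157/9,3) (16,28/5)]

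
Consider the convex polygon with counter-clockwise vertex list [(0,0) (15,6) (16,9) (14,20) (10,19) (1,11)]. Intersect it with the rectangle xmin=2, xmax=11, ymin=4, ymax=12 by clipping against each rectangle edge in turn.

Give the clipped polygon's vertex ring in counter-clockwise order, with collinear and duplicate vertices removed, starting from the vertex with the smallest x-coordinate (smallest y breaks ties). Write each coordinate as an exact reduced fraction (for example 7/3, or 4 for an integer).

1. After x ≥ 2: [(2,4/5) (15,6) (16,9) (14,20) (10,19) (2,107/9)]
2. After x ≤ 11: [(2,4/5) (11,22/5) (11,77/4) (10,19) (2,107/9)]
3. After y ≥ 4: [(2,4) (10,4) (11,22/5) (11,77/4) (10,19) (2,107/9)]
4. After y ≤ 12: [(2,4) (10,4) (11,22/5) (11,12) (17/8,12) (2,107/9)]
5. Canonical ring: [(2,4) (10,4) (11,22/5) (11,12) (17/8,12) (2,107/9)]

Clipped polygon: [(2,4) (10,4) (11,22/5) (11,12) (17/8,12) (2,107/9)]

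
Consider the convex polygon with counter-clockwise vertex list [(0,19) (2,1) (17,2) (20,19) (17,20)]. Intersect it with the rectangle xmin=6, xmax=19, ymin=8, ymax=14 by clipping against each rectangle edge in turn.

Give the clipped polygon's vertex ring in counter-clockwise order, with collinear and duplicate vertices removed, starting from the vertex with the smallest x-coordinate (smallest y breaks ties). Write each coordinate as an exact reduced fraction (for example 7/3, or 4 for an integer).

1. After x ≥ 6: [(6,329/17) (6,19/15) (17,2) (20,19) (17,20)]
2. After x ≤ 19: [(6,329/17) (6,19/15) (17,2) (19,40/3) (19,58/3) (17,20)]
3. After y ≥ 8: [(6,329/17) (6,8) (307/17,8) (19,40/3) (19,58/3) (17,20)]
4. After y ≤ 14: [(6,14) (6,8) (307/17,8) (19,40/3) (19,14)]
5. Canonical ring: [(6,8) (307/17,8) (19,40/3) (19,14) (6,14)]

Clipped polygon: [(6,8) (307/17,8) (19,40/3) (19,14) (6,14)]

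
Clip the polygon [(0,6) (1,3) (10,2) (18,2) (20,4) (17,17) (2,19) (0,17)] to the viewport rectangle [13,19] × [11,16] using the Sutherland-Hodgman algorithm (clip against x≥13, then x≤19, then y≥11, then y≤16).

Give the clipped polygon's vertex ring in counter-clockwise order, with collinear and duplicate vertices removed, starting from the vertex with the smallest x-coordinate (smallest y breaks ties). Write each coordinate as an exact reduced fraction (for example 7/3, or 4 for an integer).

1. After x ≥ 13: [(13,2) (18,2) (20,4) (17,17) (13,263/15)]
2. After x ≤ 19: [(13,2) (18,2) (19,3) (19,25/3) (17,17) (13,263/15)]
3. After y ≥ 11: [(13,11) (239/13,11) (17,17) (13,263/15)]
4. After y ≤ 16: [(13,16) (13,11) (239/13,11) (224/13,16)]
5. Canonical ring: [(13,11) (239/13,11) (224/13,16) (13,16)]

Clipped polygon: [(13,11) (239/13,11) (224/13,16) (13,16)]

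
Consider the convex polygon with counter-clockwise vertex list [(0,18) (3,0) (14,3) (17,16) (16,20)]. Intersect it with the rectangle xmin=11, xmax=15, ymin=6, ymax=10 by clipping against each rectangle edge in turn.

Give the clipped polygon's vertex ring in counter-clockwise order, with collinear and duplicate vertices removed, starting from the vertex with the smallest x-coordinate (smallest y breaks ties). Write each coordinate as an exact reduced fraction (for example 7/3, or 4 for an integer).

Clipped polygon: [(11,6) (191/13,6) (15,22/3) (15,10) (11,10)]

1. After x ≥ 11: [(11,155/8) (11,24/11) (14,3) (17,16) (16,20)]
2. After x ≤ 15: [(15,159/8) (11,155/8) (11,24/11) (14,3) (15,22/3)]
3. After y ≥ 6: [(15,159/8) (11,155/8) (11,6) (191/13,6) (15,22/3)]
4. After y ≤ 10: [(15,10) (11,10) (11,6) (191/13,6) (15,22/3)]
5. Canonical ring: [(11,6) (191/13,6) (15,22/3) (15,10) (11,10)]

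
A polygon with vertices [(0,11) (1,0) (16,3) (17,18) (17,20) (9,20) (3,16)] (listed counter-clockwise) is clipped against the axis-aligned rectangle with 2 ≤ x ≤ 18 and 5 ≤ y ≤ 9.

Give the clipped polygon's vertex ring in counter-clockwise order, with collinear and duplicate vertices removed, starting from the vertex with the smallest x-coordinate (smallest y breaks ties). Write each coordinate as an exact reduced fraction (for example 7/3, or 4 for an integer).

Clipped polygon: [(2,5) (242/15,5) (82/5,9) (2,9)]

1. After x ≥ 2: [(2,43/3) (2,1/5) (16,3) (17,18) (17,20) (9,20) (3,16)]
2. After x ≤ 18: [(2,43/3) (2,1/5) (16,3) (17,18) (17,20) (9,20) (3,16)]
3. After y ≥ 5: [(2,43/3) (2,5) (242/15,5) (17,18) (17,20) (9,20) (3,16)]
4. After y ≤ 9: [(2,9) (2,5) (242/15,5) (82/5,9)]
5. Canonical ring: [(2,5) (242/15,5) (82/5,9) (2,9)]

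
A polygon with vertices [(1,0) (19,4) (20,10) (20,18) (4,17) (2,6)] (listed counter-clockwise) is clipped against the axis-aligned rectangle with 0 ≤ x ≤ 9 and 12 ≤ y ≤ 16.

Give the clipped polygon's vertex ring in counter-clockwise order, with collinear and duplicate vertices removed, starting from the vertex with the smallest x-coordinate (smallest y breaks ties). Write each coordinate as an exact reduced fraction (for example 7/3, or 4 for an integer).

Clipped polygon: [(34/11,12) (9,12) (9,16) (42/11,16)]

1. After x ≥ 0: [(1,0) (19,4) (20,10) (20,18) (4,17) (2,6)]
2. After x ≤ 9: [(1,0) (9,16/9) (9,277/16) (4,17) (2,6)]
3. After y ≥ 12: [(9,12) (9,277/16) (4,17) (34/11,12)]
4. After y ≤ 16: [(9,12) (9,16) (42/11,16) (34/11,12)]
5. Canonical ring: [(34/11,12) (9,12) (9,16) (42/11,16)]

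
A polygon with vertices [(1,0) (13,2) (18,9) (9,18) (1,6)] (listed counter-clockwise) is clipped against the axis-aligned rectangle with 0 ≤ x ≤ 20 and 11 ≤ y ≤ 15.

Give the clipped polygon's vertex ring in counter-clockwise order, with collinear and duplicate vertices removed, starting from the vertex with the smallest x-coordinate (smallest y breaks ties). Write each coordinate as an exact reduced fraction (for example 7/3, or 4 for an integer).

1. After x ≥ 0: [(1,0) (13,2) (18,9) (9,18) (1,6)]
2. After x ≤ 20: [(1,0) (13,2) (18,9) (9,18) (1,6)]
3. After y ≥ 11: [(16,11) (9,18) (13/3,11)]
4. After y ≤ 15: [(16,11) (12,15) (7,15) (13/3,11)]
5. Canonical ring: [(13/3,11) (16,11) (12,15) (7,15)]

Clipped polygon: [(13/3,11) (16,11) (12,15) (7,15)]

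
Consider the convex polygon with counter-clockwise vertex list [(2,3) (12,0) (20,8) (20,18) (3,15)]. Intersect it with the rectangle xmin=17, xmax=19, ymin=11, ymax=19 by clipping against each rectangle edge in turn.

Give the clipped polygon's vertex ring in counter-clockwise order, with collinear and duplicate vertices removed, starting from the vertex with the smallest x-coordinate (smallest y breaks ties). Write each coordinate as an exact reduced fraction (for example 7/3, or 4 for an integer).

Clipped polygon: [(17,11) (19,11) (19,303/17) (17,297/17)]

1. After x ≥ 17: [(17,5) (20,8) (20,18) (17,297/17)]
2. After x ≤ 19: [(17,5) (19,7) (19,303/17) (17,297/17)]
3. After y ≥ 11: [(17,11) (19,11) (19,303/17) (17,297/17)]
4. After y ≤ 19: [(17,11) (19,11) (19,303/17) (17,297/17)]
5. Canonical ring: [(17,11) (19,11) (19,303/17) (17,297/17)]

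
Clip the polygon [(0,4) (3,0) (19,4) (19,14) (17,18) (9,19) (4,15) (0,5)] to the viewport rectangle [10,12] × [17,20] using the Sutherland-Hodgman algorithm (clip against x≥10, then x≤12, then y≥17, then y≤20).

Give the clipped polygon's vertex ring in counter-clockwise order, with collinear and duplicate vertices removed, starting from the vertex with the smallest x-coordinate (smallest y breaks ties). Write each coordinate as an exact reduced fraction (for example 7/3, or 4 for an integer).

1. After x ≥ 10: [(10,7/4) (19,4) (19,14) (17,18) (10,151/8)]
2. After x ≤ 12: [(10,7/4) (12,9/4) (12,149/8) (10,151/8)]
3. After y ≥ 17: [(10,17) (12,17) (12,149/8) (10,151/8)]
4. After y ≤ 20: [(10,17) (12,17) (12,149/8) (10,151/8)]
5. Canonical ring: [(10,17) (12,17) (12,149/8) (10,151/8)]

Clipped polygon: [(10,17) (12,17) (12,149/8) (10,151/8)]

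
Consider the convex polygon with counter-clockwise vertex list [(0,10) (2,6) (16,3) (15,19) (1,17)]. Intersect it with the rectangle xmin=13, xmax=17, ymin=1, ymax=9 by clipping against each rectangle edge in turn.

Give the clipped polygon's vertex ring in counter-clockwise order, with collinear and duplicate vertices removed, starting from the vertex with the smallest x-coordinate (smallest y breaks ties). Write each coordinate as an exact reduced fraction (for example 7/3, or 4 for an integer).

1. After x ≥ 13: [(13,51/14) (16,3) (15,19) (13,131/7)]
2. After x ≤ 17: [(13,51/14) (16,3) (15,19) (13,131/7)]
3. After y ≥ 1: [(13,51/14) (16,3) (15,19) (13,131/7)]
4. After y ≤ 9: [(13,9) (13,51/14) (16,3) (125/8,9)]
5. Canonical ring: [(13,51/14) (16,3) (125/8,9) (13,9)]

Clipped polygon: [(13,51/14) (16,3) (125/8,9) (13,9)]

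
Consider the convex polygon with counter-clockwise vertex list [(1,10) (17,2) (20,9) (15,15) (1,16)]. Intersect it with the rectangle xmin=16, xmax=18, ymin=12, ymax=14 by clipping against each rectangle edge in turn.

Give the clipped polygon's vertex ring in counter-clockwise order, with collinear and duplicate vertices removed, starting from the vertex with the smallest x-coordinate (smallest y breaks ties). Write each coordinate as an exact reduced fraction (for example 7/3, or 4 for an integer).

Clipped polygon: [(16,12) (35/2,12) (16,69/5)]

1. After x ≥ 16: [(16,5/2) (17,2) (20,9) (16,69/5)]
2. After x ≤ 18: [(16,5/2) (17,2) (18,13/3) (18,57/5) (16,69/5)]
3. After y ≥ 12: [(16,12) (35/2,12) (16,69/5)]
4. After y ≤ 14: [(16,12) (35/2,12) (16,69/5)]
5. Canonical ring: [(16,12) (35/2,12) (16,69/5)]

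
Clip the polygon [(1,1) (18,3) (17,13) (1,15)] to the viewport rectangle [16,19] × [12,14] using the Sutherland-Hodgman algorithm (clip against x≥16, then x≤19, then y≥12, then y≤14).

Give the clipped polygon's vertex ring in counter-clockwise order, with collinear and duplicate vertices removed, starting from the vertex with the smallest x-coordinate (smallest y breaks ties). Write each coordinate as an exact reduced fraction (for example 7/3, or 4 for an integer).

1. After x ≥ 16: [(16,47/17) (18,3) (17,13) (16,105/8)]
2. After x ≤ 19: [(16,47/17) (18,3) (17,13) (16,105/8)]
3. After y ≥ 12: [(16,12) (171/10,12) (17,13) (16,105/8)]
4. After y ≤ 14: [(16,12) (171/10,12) (17,13) (16,105/8)]
5. Canonical ring: [(16,12) (171/10,12) (17,13) (16,105/8)]

Clipped polygon: [(16,12) (171/10,12) (17,13) (16,105/8)]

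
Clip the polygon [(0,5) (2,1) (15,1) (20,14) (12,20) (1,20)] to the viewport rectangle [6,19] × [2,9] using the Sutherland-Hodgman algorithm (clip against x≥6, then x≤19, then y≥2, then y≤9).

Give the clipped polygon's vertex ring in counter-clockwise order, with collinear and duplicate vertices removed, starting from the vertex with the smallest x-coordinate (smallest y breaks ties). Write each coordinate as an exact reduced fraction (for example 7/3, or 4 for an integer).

Clipped polygon: [(6,2) (200/13,2) (235/13,9) (6,9)]

1. After x ≥ 6: [(6,1) (15,1) (20,14) (12,20) (6,20)]
2. After x ≤ 19: [(6,1) (15,1) (19,57/5) (19,59/4) (12,20) (6,20)]
3. After y ≥ 2: [(6,2) (200/13,2) (19,57/5) (19,59/4) (12,20) (6,20)]
4. After y ≤ 9: [(6,9) (6,2) (200/13,2) (235/13,9)]
5. Canonical ring: [(6,2) (200/13,2) (235/13,9) (6,9)]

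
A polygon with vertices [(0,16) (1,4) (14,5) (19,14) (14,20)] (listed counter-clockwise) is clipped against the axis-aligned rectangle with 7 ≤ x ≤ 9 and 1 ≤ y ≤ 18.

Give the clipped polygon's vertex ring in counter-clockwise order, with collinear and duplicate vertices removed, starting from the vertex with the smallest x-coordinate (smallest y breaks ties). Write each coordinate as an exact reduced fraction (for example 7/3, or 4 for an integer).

Clipped polygon: [(7,58/13) (9,60/13) (9,18) (7,18)]

1. After x ≥ 7: [(7,18) (7,58/13) (14,5) (19,14) (14,20)]
2. After x ≤ 9: [(9,130/7) (7,18) (7,58/13) (9,60/13)]
3. After y ≥ 1: [(9,130/7) (7,18) (7,58/13) (9,60/13)]
4. After y ≤ 18: [(9,18) (7,18) (7,18) (7,58/13) (9,60/13)]
5. Canonical ring: [(7,58/13) (9,60/13) (9,18) (7,18)]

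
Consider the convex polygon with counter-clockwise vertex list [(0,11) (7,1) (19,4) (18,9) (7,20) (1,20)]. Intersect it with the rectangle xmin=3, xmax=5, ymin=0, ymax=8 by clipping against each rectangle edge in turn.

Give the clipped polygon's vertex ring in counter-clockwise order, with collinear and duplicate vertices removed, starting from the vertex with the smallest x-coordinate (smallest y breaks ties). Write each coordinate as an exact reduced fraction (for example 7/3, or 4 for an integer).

1. After x ≥ 3: [(3,47/7) (7,1) (19,4) (18,9) (7,20) (3,20)]
2. After x ≤ 5: [(3,47/7) (5,27/7) (5,20) (3,20)]
3. After y ≥ 0: [(3,47/7) (5,27/7) (5,20) (3,20)]
4. After y ≤ 8: [(3,8) (3,47/7) (5,27/7) (5,8)]
5. Canonical ring: [(3,47/7) (5,27/7) (5,8) (3,8)]

Clipped polygon: [(3,47/7) (5,27/7) (5,8) (3,8)]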